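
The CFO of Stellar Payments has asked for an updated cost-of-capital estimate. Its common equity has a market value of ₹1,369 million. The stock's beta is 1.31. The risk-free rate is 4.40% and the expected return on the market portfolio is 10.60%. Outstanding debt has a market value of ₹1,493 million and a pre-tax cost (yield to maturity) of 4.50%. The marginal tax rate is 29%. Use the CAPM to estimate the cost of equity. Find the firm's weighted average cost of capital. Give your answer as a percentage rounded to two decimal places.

7.66%

Market risk premium = 10.6% − 4.4% = 6.2%.
Cost of equity via CAPM: Re = 4.4% + 1.31 × 6.2% = 12.5220%.
Total capital V = 1369 + 1493 = 2862.
Equity: weight = 1369/2862 = 0.4783; cost = 12.522%.
Debt: weight = 1493/2862 = 0.5217; after-tax cost = 4.5% × (1 − 29%) = 3.1950%.
WACC = 0.4783 × 12.5220% + 0.5217 × 3.1950% = 7.6564%.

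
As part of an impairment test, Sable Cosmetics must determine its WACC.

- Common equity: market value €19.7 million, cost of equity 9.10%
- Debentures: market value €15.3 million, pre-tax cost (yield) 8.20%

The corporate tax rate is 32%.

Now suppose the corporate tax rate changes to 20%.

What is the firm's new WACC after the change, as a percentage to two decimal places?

7.99%

After the change:
Total capital V = 19.7 + 15.3 = 35.
Equity: weight = 19.7/35 = 0.5629; cost = 9.1%.
Debentures: weight = 15.3/35 = 0.4371; after-tax cost = 8.2% × (1 − 20%) = 6.5600%.
WACC = 0.5629 × 9.1000% + 0.4371 × 6.5600% = 7.9897%.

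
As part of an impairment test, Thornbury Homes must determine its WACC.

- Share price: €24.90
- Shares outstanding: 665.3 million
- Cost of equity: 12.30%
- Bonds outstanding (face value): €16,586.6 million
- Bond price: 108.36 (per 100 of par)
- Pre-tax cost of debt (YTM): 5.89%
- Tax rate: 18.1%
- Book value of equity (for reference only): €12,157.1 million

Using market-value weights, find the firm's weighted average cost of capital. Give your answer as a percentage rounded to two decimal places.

Market value of equity E = 24.9 × 665.3m = 16565.97m. Market value of debt D = 16586.6m × 108.36/100 = 17973.23976m.
Total capital V = 16565.97 + 17973.23976 = 34539.20976.
Equity: weight = 16565.97/34539.20976 = 0.4796; cost = 12.3%.
Bonds outstanding: weight = 17973.23976/34539.20976 = 0.5204; after-tax cost = 5.89% × (1 − 18.1%) = 4.8239%.
WACC = 0.4796 × 12.3000% + 0.5204 × 4.8239% = 8.4097%.

8.41%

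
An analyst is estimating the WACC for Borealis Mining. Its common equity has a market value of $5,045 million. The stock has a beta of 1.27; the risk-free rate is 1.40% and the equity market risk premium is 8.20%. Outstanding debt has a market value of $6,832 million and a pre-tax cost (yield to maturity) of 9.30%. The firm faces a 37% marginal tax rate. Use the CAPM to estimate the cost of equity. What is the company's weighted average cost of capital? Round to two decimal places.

8.39%

Cost of equity via CAPM: Re = 1.4% + 1.27 × 8.2% = 11.8140%.
Total capital V = 5045 + 6832 = 11877.
Equity: weight = 5045/11877 = 0.4248; cost = 11.814%.
Debt: weight = 6832/11877 = 0.5752; after-tax cost = 9.3% × (1 − 37%) = 5.8590%.
WACC = 0.4248 × 11.8140% + 0.5752 × 5.8590% = 8.3885%.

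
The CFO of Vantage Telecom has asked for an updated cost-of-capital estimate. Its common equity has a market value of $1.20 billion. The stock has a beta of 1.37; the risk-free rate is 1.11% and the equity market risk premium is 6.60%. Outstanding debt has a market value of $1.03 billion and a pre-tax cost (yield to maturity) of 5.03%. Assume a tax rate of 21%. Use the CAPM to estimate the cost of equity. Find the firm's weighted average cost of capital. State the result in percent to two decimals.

Cost of equity via CAPM: Re = 1.11% + 1.37 × 6.6% = 10.1520%.
Total capital V = 1.2 + 1.03 = 2.23.
Equity: weight = 1.2/2.23 = 0.5381; cost = 10.152%.
Debt: weight = 1.03/2.23 = 0.4619; after-tax cost = 5.03% × (1 − 21%) = 3.9737%.
WACC = 0.5381 × 10.1520% + 0.4619 × 3.9737% = 7.2983%.

7.30%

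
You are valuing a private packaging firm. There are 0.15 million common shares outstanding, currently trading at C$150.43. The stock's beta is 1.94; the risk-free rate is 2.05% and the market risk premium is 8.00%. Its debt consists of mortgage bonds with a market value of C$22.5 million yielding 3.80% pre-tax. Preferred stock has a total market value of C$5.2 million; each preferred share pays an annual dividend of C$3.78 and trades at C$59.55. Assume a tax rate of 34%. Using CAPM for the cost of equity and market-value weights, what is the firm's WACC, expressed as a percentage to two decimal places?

9.67%

Cost of equity via CAPM: Re = 2.05% + 1.94 × 8.0% = 17.5700%.
Cost of preferred: Rp = 3.78 / 59.55 = 6.3476%.
Market value of equity E = 150.43 × 0.15m = 22.5645m.
Total capital V = 22.5645 + 5.2 + 22.5 = 50.2645.
Equity: weight = 22.5645/50.2645 = 0.4489; cost = 17.57%.
Preferred: weight = 5.2/50.2645 = 0.1035; cost = 6.3476%.
Mortgage bonds: weight = 22.5/50.2645 = 0.4476; after-tax cost = 3.8% × (1 − 34%) = 2.5080%.
WACC = 0.4489 × 17.5700% + 0.1035 × 6.3476% + 0.4476 × 2.5080% = 9.6668%.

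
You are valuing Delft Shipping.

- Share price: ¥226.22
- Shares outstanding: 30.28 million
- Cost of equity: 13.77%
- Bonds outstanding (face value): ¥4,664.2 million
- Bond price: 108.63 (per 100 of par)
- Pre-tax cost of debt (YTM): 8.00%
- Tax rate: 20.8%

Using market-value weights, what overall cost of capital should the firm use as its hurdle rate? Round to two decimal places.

Market value of equity E = 226.22 × 30.28m = 6849.9416m. Market value of debt D = 4664.2m × 108.63/100 = 5066.72046m.
Total capital V = 6849.9416 + 5066.72046 = 11916.66206.
Equity: weight = 6849.9416/11916.66206 = 0.5748; cost = 13.77%.
Bonds outstanding: weight = 5066.72046/11916.66206 = 0.4252; after-tax cost = 8% × (1 − 20.8%) = 6.3360%.
WACC = 0.5748 × 13.7700% + 0.4252 × 6.3360% = 10.6092%.

10.61%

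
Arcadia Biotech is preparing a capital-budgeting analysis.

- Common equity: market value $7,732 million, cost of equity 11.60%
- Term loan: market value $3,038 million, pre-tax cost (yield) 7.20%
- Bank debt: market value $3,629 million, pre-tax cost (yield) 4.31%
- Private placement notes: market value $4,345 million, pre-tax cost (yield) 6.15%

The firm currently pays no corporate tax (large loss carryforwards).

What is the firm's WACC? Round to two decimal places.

Total capital V = 7732 + 3038 + 3629 + 4345 = 18744.
Equity: weight = 7732/18744 = 0.4125; cost = 11.6%.
Term loan: weight = 3038/18744 = 0.1621; after-tax cost = 7.2% × (1 − 0%) = 7.2000%.
Bank debt: weight = 3629/18744 = 0.1936; after-tax cost = 4.31% × (1 − 0%) = 4.3100%.
Private placement notes: weight = 4345/18744 = 0.2318; after-tax cost = 6.15% × (1 − 0%) = 6.1500%.
WACC = 0.4125 × 11.6000% + 0.1621 × 7.2000% + 0.1936 × 4.3100% + 0.2318 × 6.1500% = 8.2121%.

8.21%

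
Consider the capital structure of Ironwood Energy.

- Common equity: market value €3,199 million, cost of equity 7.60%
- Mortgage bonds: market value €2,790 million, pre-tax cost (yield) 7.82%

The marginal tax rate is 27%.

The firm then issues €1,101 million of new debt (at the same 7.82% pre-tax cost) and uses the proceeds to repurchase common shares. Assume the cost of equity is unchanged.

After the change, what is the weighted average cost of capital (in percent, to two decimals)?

6.37%

After the change:
Total capital V = 2098 + 3891 = 5989.
Equity: weight = 2098/5989 = 0.3503; cost = 7.6%.
Mortgage bonds: weight = 3891/5989 = 0.6497; after-tax cost = 7.82% × (1 − 27%) = 5.7086%.
WACC = 0.3503 × 7.6000% + 0.6497 × 5.7086% = 6.3712%.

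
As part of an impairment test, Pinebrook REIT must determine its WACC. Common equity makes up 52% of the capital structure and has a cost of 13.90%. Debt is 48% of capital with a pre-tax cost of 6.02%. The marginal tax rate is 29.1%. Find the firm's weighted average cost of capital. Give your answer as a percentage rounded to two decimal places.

After-tax cost of debt = 6.02% × (1 − 29.1%) = 4.2682%.
WACC = 0.520 × 13.9000% + 0.480 × 4.2682% = 9.2767%.

9.28%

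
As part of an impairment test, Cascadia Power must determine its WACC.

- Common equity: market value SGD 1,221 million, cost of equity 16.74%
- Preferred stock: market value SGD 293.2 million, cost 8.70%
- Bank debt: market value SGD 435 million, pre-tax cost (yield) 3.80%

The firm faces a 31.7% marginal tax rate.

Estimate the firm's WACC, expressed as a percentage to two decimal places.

Total capital V = 1221 + 293.2 + 435 = 1949.2.
Equity: weight = 1221/1949.2 = 0.6264; cost = 16.74%.
Preferred: weight = 293.2/1949.2 = 0.1504; cost = 8.7%.
Bank debt: weight = 435/1949.2 = 0.2232; after-tax cost = 3.8% × (1 − 31.7%) = 2.5954%.
WACC = 0.6264 × 16.7400% + 0.1504 × 8.7000% + 0.2232 × 2.5954% = 12.3740%.

12.37%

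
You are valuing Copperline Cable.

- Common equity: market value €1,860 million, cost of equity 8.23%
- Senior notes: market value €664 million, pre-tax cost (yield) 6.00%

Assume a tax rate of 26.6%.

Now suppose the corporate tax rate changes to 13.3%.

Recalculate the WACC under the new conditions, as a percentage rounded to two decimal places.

After the change:
Total capital V = 1860 + 664 = 2524.
Equity: weight = 1860/2524 = 0.7369; cost = 8.23%.
Senior notes: weight = 664/2524 = 0.2631; after-tax cost = 6% × (1 − 13.3%) = 5.2020%.
WACC = 0.7369 × 8.2300% + 0.2631 × 5.2020% = 7.4334%.

7.43%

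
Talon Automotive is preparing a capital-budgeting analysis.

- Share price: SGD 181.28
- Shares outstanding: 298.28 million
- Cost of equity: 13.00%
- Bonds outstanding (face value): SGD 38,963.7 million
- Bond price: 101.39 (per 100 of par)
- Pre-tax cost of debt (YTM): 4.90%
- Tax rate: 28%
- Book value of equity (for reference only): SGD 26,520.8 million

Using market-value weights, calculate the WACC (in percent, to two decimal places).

Market value of equity E = 181.28 × 298.28m = 54072.1984m. Market value of debt D = 38963.7m × 101.39/100 = 39505.29543m.
Total capital V = 54072.1984 + 39505.29543 = 93577.49383.
Equity: weight = 54072.1984/93577.49383 = 0.5778; cost = 13%.
Bonds outstanding: weight = 39505.29543/93577.49383 = 0.4222; after-tax cost = 4.9% × (1 − 28%) = 3.5280%.
WACC = 0.5778 × 13.0000% + 0.4222 × 3.5280% = 9.0012%.

9.00%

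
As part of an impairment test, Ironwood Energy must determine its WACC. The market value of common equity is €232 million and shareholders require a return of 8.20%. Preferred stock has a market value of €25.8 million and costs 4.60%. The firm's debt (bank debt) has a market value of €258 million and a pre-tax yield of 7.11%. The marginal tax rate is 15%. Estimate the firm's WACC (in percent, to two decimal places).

6.94%

Total capital V = 232 + 25.8 + 258 = 515.8.
Equity: weight = 232/515.8 = 0.4498; cost = 8.2%.
Preferred: weight = 25.8/515.8 = 0.0500; cost = 4.6%.
Bank debt: weight = 258/515.8 = 0.5002; after-tax cost = 7.11% × (1 − 15%) = 6.0435%.
WACC = 0.4498 × 8.2000% + 0.0500 × 4.6000% + 0.5002 × 6.0435% = 6.9413%.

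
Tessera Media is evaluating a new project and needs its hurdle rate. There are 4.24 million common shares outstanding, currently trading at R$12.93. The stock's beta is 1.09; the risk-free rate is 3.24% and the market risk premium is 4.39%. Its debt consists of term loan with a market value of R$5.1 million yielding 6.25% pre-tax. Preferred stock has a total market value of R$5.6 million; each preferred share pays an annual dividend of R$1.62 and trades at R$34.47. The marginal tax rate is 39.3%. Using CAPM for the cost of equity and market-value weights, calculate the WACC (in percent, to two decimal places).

Cost of equity via CAPM: Re = 3.24% + 1.09 × 4.39% = 8.0251%.
Cost of preferred: Rp = 1.62 / 34.47 = 4.6997%.
Market value of equity E = 12.93 × 4.24m = 54.8232m.
Total capital V = 54.8232 + 5.6 + 5.1 = 65.5232.
Equity: weight = 54.8232/65.5232 = 0.8367; cost = 8.0251%.
Preferred: weight = 5.6/65.5232 = 0.0855; cost = 4.6997%.
Term loan: weight = 5.1/65.5232 = 0.0778; after-tax cost = 6.25% × (1 − 39.3%) = 3.7937%.
WACC = 0.8367 × 8.0251% + 0.0855 × 4.6997% + 0.0778 × 3.7937% = 7.4115%.

7.41%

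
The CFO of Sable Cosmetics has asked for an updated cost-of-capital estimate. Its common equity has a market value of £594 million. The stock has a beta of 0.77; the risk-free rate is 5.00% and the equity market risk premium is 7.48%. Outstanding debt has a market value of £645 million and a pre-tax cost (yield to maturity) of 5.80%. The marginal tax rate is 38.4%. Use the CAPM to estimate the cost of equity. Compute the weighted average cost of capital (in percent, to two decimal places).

7.02%

Cost of equity via CAPM: Re = 5.0% + 0.77 × 7.48% = 10.7596%.
Total capital V = 594 + 645 = 1239.
Equity: weight = 594/1239 = 0.4794; cost = 10.7596%.
Debt: weight = 645/1239 = 0.5206; after-tax cost = 5.8% × (1 − 38.4%) = 3.5728%.
WACC = 0.4794 × 10.7596% + 0.5206 × 3.5728% = 7.0183%.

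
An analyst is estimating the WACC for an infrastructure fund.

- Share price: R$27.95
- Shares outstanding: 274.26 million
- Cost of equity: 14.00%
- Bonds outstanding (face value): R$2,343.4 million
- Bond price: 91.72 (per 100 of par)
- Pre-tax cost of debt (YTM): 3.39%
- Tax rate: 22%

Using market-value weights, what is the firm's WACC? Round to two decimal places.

Market value of equity E = 27.95 × 274.26m = 7665.567m. Market value of debt D = 2343.4m × 91.72/100 = 2149.36648m.
Total capital V = 7665.567 + 2149.36648 = 9814.93348.
Equity: weight = 7665.567/9814.93348 = 0.7810; cost = 14%.
Bonds outstanding: weight = 2149.36648/9814.93348 = 0.2190; after-tax cost = 3.39% × (1 − 22%) = 2.6442%.
WACC = 0.7810 × 14.0000% + 0.2190 × 2.6442% = 11.5132%.

11.51%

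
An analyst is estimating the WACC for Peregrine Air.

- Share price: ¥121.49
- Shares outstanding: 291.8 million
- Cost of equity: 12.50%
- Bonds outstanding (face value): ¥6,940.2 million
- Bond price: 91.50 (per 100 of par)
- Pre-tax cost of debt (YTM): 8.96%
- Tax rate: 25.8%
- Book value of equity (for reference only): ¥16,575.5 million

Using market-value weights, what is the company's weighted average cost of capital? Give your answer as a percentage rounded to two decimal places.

11.61%

Market value of equity E = 121.49 × 291.8m = 35450.782m. Market value of debt D = 6940.2m × 91.5/100 = 6350.283m.
Total capital V = 35450.782 + 6350.283 = 41801.065.
Equity: weight = 35450.782/41801.065 = 0.8481; cost = 12.5%.
Bonds outstanding: weight = 6350.283/41801.065 = 0.1519; after-tax cost = 8.96% × (1 − 25.8%) = 6.6483%.
WACC = 0.8481 × 12.5000% + 0.1519 × 6.6483% = 11.6110%.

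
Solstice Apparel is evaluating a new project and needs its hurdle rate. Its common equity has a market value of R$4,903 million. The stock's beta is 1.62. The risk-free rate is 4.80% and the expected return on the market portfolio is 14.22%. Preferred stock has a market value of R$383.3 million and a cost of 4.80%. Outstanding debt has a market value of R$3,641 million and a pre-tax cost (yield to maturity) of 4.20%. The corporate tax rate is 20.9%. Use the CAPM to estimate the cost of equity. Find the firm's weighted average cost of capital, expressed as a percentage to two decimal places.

12.58%

Market risk premium = 14.22% − 4.8% = 9.42%.
Cost of equity via CAPM: Re = 4.8% + 1.62 × 9.42% = 20.0604%.
Total capital V = 4903 + 383.3 + 3641 = 8927.3.
Equity: weight = 4903/8927.3 = 0.5492; cost = 20.0604%.
Preferred: weight = 383.3/8927.3 = 0.0429; cost = 4.8%.
Debt: weight = 3641/8927.3 = 0.4079; after-tax cost = 4.2% × (1 − 20.9%) = 3.3222%.
WACC = 0.5492 × 20.0604% + 0.0429 × 4.8000% + 0.4079 × 3.3222% = 12.5785%.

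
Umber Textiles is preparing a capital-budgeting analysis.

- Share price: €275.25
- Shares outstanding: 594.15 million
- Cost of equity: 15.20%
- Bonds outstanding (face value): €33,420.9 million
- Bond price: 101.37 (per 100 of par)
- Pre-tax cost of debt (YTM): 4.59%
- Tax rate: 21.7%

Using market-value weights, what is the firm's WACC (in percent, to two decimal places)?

13.21%

Market value of equity E = 275.25 × 594.15m = 163539.7875m. Market value of debt D = 33420.9m × 101.37/100 = 33878.76633m.
Total capital V = 163539.7875 + 33878.76633 = 197418.55383.
Equity: weight = 163539.7875/197418.55383 = 0.8284; cost = 15.2%.
Bonds outstanding: weight = 33878.76633/197418.55383 = 0.1716; after-tax cost = 4.59% × (1 − 21.7%) = 3.5940%.
WACC = 0.8284 × 15.2000% + 0.1716 × 3.5940% = 13.2083%.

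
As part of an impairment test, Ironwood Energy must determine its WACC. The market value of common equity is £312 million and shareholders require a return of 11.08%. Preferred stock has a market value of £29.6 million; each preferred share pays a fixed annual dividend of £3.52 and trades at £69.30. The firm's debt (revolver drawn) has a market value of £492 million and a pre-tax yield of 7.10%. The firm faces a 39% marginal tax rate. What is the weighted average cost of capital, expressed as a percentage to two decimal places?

6.88%

Cost of preferred: Rp = 3.52 / 69.3 = 5.0794%.
Total capital V = 312 + 29.6 + 492 = 833.6.
Equity: weight = 312/833.6 = 0.3743; cost = 11.08%.
Preferred: weight = 29.6/833.6 = 0.0355; cost = 5.0794%.
Revolver drawn: weight = 492/833.6 = 0.5902; after-tax cost = 7.1% × (1 − 39%) = 4.3310%.
WACC = 0.3743 × 11.0800% + 0.0355 × 5.0794% + 0.5902 × 4.3310% = 6.8836%.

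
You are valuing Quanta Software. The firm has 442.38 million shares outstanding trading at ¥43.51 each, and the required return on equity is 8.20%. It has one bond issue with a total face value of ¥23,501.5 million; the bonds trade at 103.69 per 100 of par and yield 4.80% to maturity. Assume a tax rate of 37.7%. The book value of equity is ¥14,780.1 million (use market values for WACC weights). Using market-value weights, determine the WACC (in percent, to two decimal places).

5.29%

Market value of equity E = 43.51 × 442.38m = 19247.9538m. Market value of debt D = 23501.5m × 103.69/100 = 24368.70535m.
Total capital V = 19247.9538 + 24368.70535 = 43616.65915.
Equity: weight = 19247.9538/43616.65915 = 0.4413; cost = 8.2%.
Bonds outstanding: weight = 24368.70535/43616.65915 = 0.5587; after-tax cost = 4.8% × (1 − 37.7%) = 2.9904%.
WACC = 0.4413 × 8.2000% + 0.5587 × 2.9904% = 5.2894%.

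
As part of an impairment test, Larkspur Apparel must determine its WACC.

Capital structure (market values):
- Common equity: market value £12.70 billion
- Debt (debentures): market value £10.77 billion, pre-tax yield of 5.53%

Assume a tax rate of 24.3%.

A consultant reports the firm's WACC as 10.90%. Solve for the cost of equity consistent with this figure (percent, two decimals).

Total capital V = 12.7 + 10.77 = 23.47.
Equity weight = 12.7/23.47 = 0.5411.
Debentures weight = 10.77/23.47 = 0.4589.
Debt contribution = 0.4589 × 5.53% × (1 − 24.3%) = 1.9210%.
Required equity contribution = 10.9% − 1.9210% = 8.9790%.
Re = 8.9790% / 0.5411 = 16.5935%.

16.59%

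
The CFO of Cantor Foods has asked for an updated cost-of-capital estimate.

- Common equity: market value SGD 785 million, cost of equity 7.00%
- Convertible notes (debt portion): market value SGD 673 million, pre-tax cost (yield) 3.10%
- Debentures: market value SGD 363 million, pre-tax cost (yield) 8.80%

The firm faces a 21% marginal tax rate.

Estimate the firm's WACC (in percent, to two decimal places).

5.31%

Total capital V = 785 + 673 + 363 = 1821.
Equity: weight = 785/1821 = 0.4311; cost = 7%.
Convertible notes (debt portion): weight = 673/1821 = 0.3696; after-tax cost = 3.1% × (1 − 21%) = 2.4490%.
Debentures: weight = 363/1821 = 0.1993; after-tax cost = 8.8% × (1 − 21%) = 6.9520%.
WACC = 0.4311 × 7.0000% + 0.3696 × 2.4490% + 0.1993 × 6.9520% = 5.3085%.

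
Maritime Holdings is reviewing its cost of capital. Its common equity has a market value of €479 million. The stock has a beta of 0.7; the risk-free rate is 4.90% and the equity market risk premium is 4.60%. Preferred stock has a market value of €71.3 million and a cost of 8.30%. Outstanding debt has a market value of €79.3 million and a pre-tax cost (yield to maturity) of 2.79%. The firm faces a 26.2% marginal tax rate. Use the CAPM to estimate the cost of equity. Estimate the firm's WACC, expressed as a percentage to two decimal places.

Cost of equity via CAPM: Re = 4.9% + 0.7 × 4.6% = 8.1200%.
Total capital V = 479 + 71.3 + 79.3 = 629.6.
Equity: weight = 479/629.6 = 0.7608; cost = 8.12%.
Preferred: weight = 71.3/629.6 = 0.1132; cost = 8.3%.
Debt: weight = 79.3/629.6 = 0.1260; after-tax cost = 2.79% × (1 − 26.2%) = 2.0590%.
WACC = 0.7608 × 8.1200% + 0.1132 × 8.3000% + 0.1260 × 2.0590% = 7.3770%.

7.38%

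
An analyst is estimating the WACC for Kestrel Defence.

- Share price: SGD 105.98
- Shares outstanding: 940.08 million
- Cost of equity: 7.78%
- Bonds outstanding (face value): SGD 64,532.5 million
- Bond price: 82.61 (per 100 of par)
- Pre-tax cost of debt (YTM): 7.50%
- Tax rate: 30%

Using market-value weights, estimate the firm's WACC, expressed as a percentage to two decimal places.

6.90%

Market value of equity E = 105.98 × 940.08m = 99629.6784m. Market value of debt D = 64532.5m × 82.61/100 = 53310.29825m.
Total capital V = 99629.6784 + 53310.29825 = 152939.97665.
Equity: weight = 99629.6784/152939.97665 = 0.6514; cost = 7.78%.
Bonds outstanding: weight = 53310.29825/152939.97665 = 0.3486; after-tax cost = 7.5% × (1 − 30%) = 5.2500%.
WACC = 0.6514 × 7.7800% + 0.3486 × 5.2500% = 6.8981%.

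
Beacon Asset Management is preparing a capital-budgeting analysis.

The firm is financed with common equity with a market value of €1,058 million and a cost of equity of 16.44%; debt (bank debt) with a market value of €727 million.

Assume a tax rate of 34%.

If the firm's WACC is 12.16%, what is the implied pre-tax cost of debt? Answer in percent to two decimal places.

Total capital V = 1058 + 727 = 1785.
Equity weight = 1058/1785 = 0.5927.
Bank debt weight = 727/1785 = 0.4073.
Equity contribution = 0.5927 × 16.44% = 9.7443%.
Remaining for debt = 12.16% − 9.7443% = 2.4157%.
Rd × (1 − 34%) × 0.4073 = 2.4157%  ⇒  Rd = 8.9869%.

8.99%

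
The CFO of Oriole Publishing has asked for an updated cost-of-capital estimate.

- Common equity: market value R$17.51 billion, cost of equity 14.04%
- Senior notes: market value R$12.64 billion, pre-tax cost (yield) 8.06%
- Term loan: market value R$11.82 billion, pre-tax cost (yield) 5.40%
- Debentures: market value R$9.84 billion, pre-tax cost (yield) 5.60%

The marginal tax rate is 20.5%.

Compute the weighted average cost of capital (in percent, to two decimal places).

8.13%

Total capital V = 17.51 + 12.64 + 11.82 + 9.84 = 51.81.
Equity: weight = 17.51/51.81 = 0.3380; cost = 14.04%.
Senior notes: weight = 12.64/51.81 = 0.2440; after-tax cost = 8.06% × (1 − 20.5%) = 6.4077%.
Term loan: weight = 11.82/51.81 = 0.2281; after-tax cost = 5.4% × (1 − 20.5%) = 4.2930%.
Debentures: weight = 9.84/51.81 = 0.1899; after-tax cost = 5.6% × (1 − 20.5%) = 4.4520%.
WACC = 0.3380 × 14.0400% + 0.2440 × 6.4077% + 0.2281 × 4.2930% + 0.1899 × 4.4520% = 8.1333%.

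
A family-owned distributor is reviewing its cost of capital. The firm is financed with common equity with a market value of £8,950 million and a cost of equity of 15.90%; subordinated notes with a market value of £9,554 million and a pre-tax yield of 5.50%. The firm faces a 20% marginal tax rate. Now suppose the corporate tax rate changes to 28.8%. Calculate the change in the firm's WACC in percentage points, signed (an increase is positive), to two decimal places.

Current WACC:
Total capital V = 8950 + 9554 = 18504.
Equity: weight = 8950/18504 = 0.4837; cost = 15.9%.
Subordinated notes: weight = 9554/18504 = 0.5163; after-tax cost = 5.5% × (1 − 20%) = 4.4000%.
WACC = 0.4837 × 15.9000% + 0.5163 × 4.4000% = 9.9623%.
After the change:
Total capital V = 8950 + 9554 = 18504.
Equity: weight = 8950/18504 = 0.4837; cost = 15.9%.
Subordinated notes: weight = 9554/18504 = 0.5163; after-tax cost = 5.5% × (1 − 28.8%) = 3.9160%.
WACC = 0.4837 × 15.9000% + 0.5163 × 3.9160% = 9.7124%.
Change in WACC = 9.7124% − 9.9623% = -0.2499 pp.

-0.25 pp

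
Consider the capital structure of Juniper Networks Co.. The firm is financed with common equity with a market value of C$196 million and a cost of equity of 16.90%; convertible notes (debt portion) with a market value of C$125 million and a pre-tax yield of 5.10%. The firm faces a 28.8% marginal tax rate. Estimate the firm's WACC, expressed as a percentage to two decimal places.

Total capital V = 196 + 125 = 321.
Equity: weight = 196/321 = 0.6106; cost = 16.9%.
Convertible notes (debt portion): weight = 125/321 = 0.3894; after-tax cost = 5.1% × (1 − 28.8%) = 3.6312%.
WACC = 0.6106 × 16.9000% + 0.3894 × 3.6312% = 11.7330%.

11.73%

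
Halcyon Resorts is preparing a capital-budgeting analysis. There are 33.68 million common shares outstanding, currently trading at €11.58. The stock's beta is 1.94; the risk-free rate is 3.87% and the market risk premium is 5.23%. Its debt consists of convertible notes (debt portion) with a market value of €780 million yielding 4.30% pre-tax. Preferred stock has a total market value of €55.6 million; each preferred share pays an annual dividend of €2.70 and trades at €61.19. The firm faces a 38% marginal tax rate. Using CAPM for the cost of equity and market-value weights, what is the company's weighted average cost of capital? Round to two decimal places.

6.36%

Cost of equity via CAPM: Re = 3.87% + 1.94 × 5.23% = 14.0162%.
Cost of preferred: Rp = 2.7 / 61.19 = 4.4125%.
Market value of equity E = 11.58 × 33.68m = 390.0144m.
Total capital V = 390.0144 + 55.6 + 780 = 1225.6144.
Equity: weight = 390.0144/1225.6144 = 0.3182; cost = 14.0162%.
Preferred: weight = 55.6/1225.6144 = 0.0454; cost = 4.4125%.
Convertible notes (debt portion): weight = 780/1225.6144 = 0.6364; after-tax cost = 4.3% × (1 − 38%) = 2.6660%.
WACC = 0.3182 × 14.0162% + 0.0454 × 4.4125% + 0.6364 × 2.6660% = 6.3571%.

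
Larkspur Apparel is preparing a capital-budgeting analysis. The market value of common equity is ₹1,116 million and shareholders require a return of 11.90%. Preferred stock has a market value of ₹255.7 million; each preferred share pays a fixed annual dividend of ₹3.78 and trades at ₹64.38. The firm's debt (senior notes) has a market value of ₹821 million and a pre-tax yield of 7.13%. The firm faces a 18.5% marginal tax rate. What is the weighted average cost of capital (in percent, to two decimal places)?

Cost of preferred: Rp = 3.78 / 64.38 = 5.8714%.
Total capital V = 1116 + 255.7 + 821 = 2192.7.
Equity: weight = 1116/2192.7 = 0.5090; cost = 11.9%.
Preferred: weight = 255.7/2192.7 = 0.1166; cost = 5.8714%.
Senior notes: weight = 821/2192.7 = 0.3744; after-tax cost = 7.13% × (1 − 18.5%) = 5.8109%.
WACC = 0.5090 × 11.9000% + 0.1166 × 5.8714% + 0.3744 × 5.8109% = 8.9171%.

8.92%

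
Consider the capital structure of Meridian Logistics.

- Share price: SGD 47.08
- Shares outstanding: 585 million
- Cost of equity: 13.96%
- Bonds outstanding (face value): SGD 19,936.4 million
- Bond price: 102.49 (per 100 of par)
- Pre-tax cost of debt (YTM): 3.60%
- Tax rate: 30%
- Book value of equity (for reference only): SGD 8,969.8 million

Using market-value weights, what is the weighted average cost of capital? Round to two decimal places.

9.09%

Market value of equity E = 47.08 × 585m = 27541.8m. Market value of debt D = 19936.4m × 102.49/100 = 20432.81636m.
Total capital V = 27541.8 + 20432.81636 = 47974.61636.
Equity: weight = 27541.8/47974.61636 = 0.5741; cost = 13.96%.
Bonds outstanding: weight = 20432.81636/47974.61636 = 0.4259; after-tax cost = 3.6% × (1 − 30%) = 2.5200%.
WACC = 0.5741 × 13.9600% + 0.4259 × 2.5200% = 9.0876%.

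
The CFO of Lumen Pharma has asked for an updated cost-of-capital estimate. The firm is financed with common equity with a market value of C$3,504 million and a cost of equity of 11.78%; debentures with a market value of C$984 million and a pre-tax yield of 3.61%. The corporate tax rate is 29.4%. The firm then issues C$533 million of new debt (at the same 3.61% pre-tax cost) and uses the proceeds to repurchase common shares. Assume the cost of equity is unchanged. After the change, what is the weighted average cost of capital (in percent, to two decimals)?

8.66%

After the change:
Total capital V = 2971 + 1517 = 4488.
Equity: weight = 2971/4488 = 0.6620; cost = 11.78%.
Debentures: weight = 1517/4488 = 0.3380; after-tax cost = 3.61% × (1 − 29.4%) = 2.5487%.
WACC = 0.6620 × 11.7800% + 0.3380 × 2.5487% = 8.6597%.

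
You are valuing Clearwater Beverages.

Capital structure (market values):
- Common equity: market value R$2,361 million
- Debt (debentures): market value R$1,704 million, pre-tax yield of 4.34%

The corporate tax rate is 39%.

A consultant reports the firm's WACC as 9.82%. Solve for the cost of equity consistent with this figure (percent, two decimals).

15.00%

Total capital V = 2361 + 1704 = 4065.
Equity weight = 2361/4065 = 0.5808.
Debentures weight = 1704/4065 = 0.4192.
Debt contribution = 0.4192 × 4.34% × (1 − 39%) = 1.1098%.
Required equity contribution = 9.82% − 1.1098% = 8.7102%.
Re = 8.7102% / 0.5808 = 14.9967%.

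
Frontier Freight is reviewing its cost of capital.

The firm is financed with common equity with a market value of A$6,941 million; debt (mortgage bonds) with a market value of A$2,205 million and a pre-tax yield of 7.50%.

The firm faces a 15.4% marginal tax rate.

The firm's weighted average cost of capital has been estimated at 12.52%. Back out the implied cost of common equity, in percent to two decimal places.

Total capital V = 6941 + 2205 = 9146.
Equity weight = 6941/9146 = 0.7589.
Mortgage bonds weight = 2205/9146 = 0.2411.
Debt contribution = 0.2411 × 7.5% × (1 − 15.4%) = 1.5297%.
Required equity contribution = 12.52% − 1.5297% = 10.9903%.
Re = 10.9903% / 0.7589 = 14.4817%.

14.48%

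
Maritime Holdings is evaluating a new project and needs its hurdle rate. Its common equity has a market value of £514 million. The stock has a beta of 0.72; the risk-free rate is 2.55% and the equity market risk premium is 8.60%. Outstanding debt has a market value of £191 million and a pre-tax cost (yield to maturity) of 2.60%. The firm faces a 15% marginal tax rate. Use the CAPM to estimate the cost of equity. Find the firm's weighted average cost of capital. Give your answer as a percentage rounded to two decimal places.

Cost of equity via CAPM: Re = 2.55% + 0.72 × 8.6% = 8.7420%.
Total capital V = 514 + 191 = 705.
Equity: weight = 514/705 = 0.7291; cost = 8.742%.
Debt: weight = 191/705 = 0.2709; after-tax cost = 2.6% × (1 − 15%) = 2.2100%.
WACC = 0.7291 × 8.7420% + 0.2709 × 2.2100% = 6.9723%.

6.97%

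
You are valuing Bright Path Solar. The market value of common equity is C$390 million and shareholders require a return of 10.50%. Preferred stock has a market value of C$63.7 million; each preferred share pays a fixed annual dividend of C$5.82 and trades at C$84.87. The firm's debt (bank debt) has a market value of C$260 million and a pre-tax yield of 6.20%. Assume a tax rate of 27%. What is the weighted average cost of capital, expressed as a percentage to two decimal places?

Cost of preferred: Rp = 5.82 / 84.87 = 6.8575%.
Total capital V = 390 + 63.7 + 260 = 713.7.
Equity: weight = 390/713.7 = 0.5464; cost = 10.5%.
Preferred: weight = 63.7/713.7 = 0.0893; cost = 6.8575%.
Bank debt: weight = 260/713.7 = 0.3643; after-tax cost = 6.2% × (1 − 27%) = 4.5260%.
WACC = 0.5464 × 10.5000% + 0.0893 × 6.8575% + 0.3643 × 4.5260% = 7.9986%.

8.00%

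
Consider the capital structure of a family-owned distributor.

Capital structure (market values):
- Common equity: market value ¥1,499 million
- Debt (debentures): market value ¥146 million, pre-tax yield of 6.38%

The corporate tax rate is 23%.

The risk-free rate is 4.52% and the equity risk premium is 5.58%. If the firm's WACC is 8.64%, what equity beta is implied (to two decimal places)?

0.80

Total capital V = 1499 + 146 = 1645.
Equity weight = 1499/1645 = 0.9112.
Debentures weight = 146/1645 = 0.0888.
Debt contribution = 0.0888 × 6.38% × (1 − 23%) = 0.4360%.
Required equity contribution = 8.64% − 0.4360% = 8.2040%  ⇒  Re = 9.0030%.
CAPM: 9.0030% = 4.52% + β × 5.58%  ⇒  β = 0.8034.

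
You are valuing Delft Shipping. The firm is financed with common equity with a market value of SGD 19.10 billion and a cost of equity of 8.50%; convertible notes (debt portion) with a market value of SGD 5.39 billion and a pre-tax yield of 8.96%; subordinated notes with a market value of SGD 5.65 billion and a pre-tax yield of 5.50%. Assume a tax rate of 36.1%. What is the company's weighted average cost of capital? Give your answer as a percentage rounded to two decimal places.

Total capital V = 19.1 + 5.39 + 5.65 = 30.14.
Equity: weight = 19.1/30.14 = 0.6337; cost = 8.5%.
Convertible notes (debt portion): weight = 5.39/30.14 = 0.1788; after-tax cost = 8.96% × (1 − 36.1%) = 5.7254%.
Subordinated notes: weight = 5.65/30.14 = 0.1875; after-tax cost = 5.5% × (1 − 36.1%) = 3.5145%.
WACC = 0.6337 × 8.5000% + 0.1788 × 5.7254% + 0.1875 × 3.5145% = 7.0692%.

7.07%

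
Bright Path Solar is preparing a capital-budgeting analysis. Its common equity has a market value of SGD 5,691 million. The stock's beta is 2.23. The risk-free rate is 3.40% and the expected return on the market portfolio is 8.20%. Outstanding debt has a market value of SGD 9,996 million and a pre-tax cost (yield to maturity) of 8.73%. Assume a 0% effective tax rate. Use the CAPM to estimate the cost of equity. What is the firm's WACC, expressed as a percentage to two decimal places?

Market risk premium = 8.2% − 3.4% = 4.8%.
Cost of equity via CAPM: Re = 3.4% + 2.23 × 4.8% = 14.1040%.
Total capital V = 5691 + 9996 = 15687.
Equity: weight = 5691/15687 = 0.3628; cost = 14.104%.
Debt: weight = 9996/15687 = 0.6372; after-tax cost = 8.73% × (1 − 0%) = 8.7300%.
WACC = 0.3628 × 14.1040% + 0.6372 × 8.7300% = 10.6796%.

10.68%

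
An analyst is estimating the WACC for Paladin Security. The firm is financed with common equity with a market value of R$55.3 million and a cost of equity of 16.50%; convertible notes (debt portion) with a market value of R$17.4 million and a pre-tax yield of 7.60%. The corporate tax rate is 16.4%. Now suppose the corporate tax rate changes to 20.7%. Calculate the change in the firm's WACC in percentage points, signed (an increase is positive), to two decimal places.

Current WACC:
Total capital V = 55.3 + 17.4 = 72.7.
Equity: weight = 55.3/72.7 = 0.7607; cost = 16.5%.
Convertible notes (debt portion): weight = 17.4/72.7 = 0.2393; after-tax cost = 7.6% × (1 − 16.4%) = 6.3536%.
WACC = 0.7607 × 16.5000% + 0.2393 × 6.3536% = 14.0716%.
After the change:
Total capital V = 55.3 + 17.4 = 72.7.
Equity: weight = 55.3/72.7 = 0.7607; cost = 16.5%.
Convertible notes (debt portion): weight = 17.4/72.7 = 0.2393; after-tax cost = 7.6% × (1 − 20.7%) = 6.0268%.
WACC = 0.7607 × 16.5000% + 0.2393 × 6.0268% = 13.9933%.
Change in WACC = 13.9933% − 14.0716% = -0.0782 pp.

-0.08 pp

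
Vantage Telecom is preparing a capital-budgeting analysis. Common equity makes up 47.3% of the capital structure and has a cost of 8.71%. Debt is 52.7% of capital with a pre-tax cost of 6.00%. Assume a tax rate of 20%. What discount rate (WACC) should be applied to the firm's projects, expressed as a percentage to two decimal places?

6.65%

After-tax cost of debt = 6% × (1 − 20%) = 4.8000%.
WACC = 0.473 × 8.7100% + 0.527 × 4.8000% = 6.6494%.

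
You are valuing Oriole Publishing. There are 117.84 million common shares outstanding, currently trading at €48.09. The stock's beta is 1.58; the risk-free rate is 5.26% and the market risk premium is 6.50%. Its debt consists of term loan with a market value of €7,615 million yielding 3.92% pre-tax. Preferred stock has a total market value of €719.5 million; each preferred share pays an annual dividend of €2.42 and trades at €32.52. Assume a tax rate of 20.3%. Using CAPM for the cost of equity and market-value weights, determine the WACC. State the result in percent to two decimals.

Cost of equity via CAPM: Re = 5.26% + 1.58 × 6.5% = 15.5300%.
Cost of preferred: Rp = 2.42 / 32.52 = 7.4416%.
Market value of equity E = 48.09 × 117.84m = 5666.9256m.
Total capital V = 5666.9256 + 719.5 + 7615 = 14001.4256.
Equity: weight = 5666.9256/14001.4256 = 0.4047; cost = 15.53%.
Preferred: weight = 719.5/14001.4256 = 0.0514; cost = 7.4416%.
Term loan: weight = 7615/14001.4256 = 0.5439; after-tax cost = 3.92% × (1 − 20.3%) = 3.1242%.
WACC = 0.4047 × 15.5300% + 0.0514 × 7.4416% + 0.5439 × 3.1242% = 8.3672%.

8.37%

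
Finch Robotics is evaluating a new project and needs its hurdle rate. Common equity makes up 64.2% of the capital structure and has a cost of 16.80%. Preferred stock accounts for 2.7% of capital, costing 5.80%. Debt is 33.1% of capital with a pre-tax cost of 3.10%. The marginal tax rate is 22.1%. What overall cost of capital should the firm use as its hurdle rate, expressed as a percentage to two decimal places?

11.74%

After-tax cost of debt = 3.1% × (1 − 22.1%) = 2.4149%.
WACC = 0.642 × 16.8000% + 0.027 × 5.8000% + 0.331 × 2.4149% = 11.7415%.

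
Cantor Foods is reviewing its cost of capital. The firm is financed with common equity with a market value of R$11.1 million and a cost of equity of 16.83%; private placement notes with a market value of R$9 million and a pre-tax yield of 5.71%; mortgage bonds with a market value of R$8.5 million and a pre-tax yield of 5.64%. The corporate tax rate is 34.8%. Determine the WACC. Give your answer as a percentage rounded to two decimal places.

8.80%

Total capital V = 11.1 + 9 + 8.5 = 28.6.
Equity: weight = 11.1/28.6 = 0.3881; cost = 16.83%.
Private placement notes: weight = 9/28.6 = 0.3147; after-tax cost = 5.71% × (1 − 34.8%) = 3.7229%.
Mortgage bonds: weight = 8.5/28.6 = 0.2972; after-tax cost = 5.64% × (1 − 34.8%) = 3.6773%.
WACC = 0.3881 × 16.8300% + 0.3147 × 3.7229% + 0.2972 × 3.6773% = 8.7964%.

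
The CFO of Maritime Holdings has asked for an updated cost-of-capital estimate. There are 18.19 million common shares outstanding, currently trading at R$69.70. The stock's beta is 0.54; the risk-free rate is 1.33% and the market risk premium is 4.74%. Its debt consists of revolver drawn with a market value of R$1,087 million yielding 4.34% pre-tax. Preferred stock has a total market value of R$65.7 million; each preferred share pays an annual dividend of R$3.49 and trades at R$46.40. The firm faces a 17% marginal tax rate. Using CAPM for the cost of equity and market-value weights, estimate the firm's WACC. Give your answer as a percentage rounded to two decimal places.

3.86%

Cost of equity via CAPM: Re = 1.33% + 0.54 × 4.74% = 3.8896%.
Cost of preferred: Rp = 3.49 / 46.4 = 7.5216%.
Market value of equity E = 69.7 × 18.19m = 1267.843m.
Total capital V = 1267.843 + 65.7 + 1087 = 2420.543.
Equity: weight = 1267.843/2420.543 = 0.5238; cost = 3.8896%.
Preferred: weight = 65.7/2420.543 = 0.0271; cost = 7.5216%.
Revolver drawn: weight = 1087/2420.543 = 0.4491; after-tax cost = 4.34% × (1 − 17%) = 3.6022%.
WACC = 0.5238 × 3.8896% + 0.0271 × 7.5216% + 0.4491 × 3.6022% = 3.8591%.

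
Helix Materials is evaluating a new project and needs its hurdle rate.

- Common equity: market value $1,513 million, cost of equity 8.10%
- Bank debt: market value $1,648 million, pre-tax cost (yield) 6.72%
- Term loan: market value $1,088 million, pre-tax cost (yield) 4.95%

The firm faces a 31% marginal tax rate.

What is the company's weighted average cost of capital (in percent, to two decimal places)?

5.56%

Total capital V = 1513 + 1648 + 1088 = 4249.
Equity: weight = 1513/4249 = 0.3561; cost = 8.1%.
Bank debt: weight = 1648/4249 = 0.3879; after-tax cost = 6.72% × (1 − 31%) = 4.6368%.
Term loan: weight = 1088/4249 = 0.2561; after-tax cost = 4.95% × (1 − 31%) = 3.4155%.
WACC = 0.3561 × 8.1000% + 0.3879 × 4.6368% + 0.2561 × 3.4155% = 5.5573%.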